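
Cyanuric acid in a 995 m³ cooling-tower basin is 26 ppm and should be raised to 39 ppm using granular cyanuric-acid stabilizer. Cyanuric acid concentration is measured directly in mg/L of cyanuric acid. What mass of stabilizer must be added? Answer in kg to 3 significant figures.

Volume: 995 m³ = 995,000 L.
CYA to add: (39 − 26) = 13 mg/L × 995,000 L = 12,940 g cyanuric acid.

12.9 kg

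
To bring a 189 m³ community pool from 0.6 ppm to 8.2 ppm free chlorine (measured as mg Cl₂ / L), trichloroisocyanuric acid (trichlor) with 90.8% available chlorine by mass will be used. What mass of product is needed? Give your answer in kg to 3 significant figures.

Volume: 189 m³ = 189,000 L.
Chlorine deficit: 8.2 − 0.6 = 7.6 ppm = 7.6 mg/L as Cl₂.
Cl₂ equivalent needed: 7.6 mg/L × 189,000 L = 1,436,000 mg = 1436 g.
Product at 90.8% available chlorine: 1436 / 0.908 = 1582 g.

1.58 kg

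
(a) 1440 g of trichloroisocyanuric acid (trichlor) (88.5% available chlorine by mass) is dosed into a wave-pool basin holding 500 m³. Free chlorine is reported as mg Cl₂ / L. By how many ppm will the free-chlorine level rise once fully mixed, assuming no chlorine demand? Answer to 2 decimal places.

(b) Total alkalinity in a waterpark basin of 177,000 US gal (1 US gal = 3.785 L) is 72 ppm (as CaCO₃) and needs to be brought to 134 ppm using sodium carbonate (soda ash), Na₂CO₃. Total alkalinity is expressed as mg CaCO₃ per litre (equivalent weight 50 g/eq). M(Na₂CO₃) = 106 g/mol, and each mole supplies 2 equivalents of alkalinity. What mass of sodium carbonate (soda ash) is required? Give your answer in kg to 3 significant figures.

(a) 2.55 ppm; (b) 44.0 kg

(a) Volume: 500 m³ = 500,000 L.
(a) Available chlorine delivered: 1440 g × 0.885 = 1274 g as Cl₂.
(a) Concentration rise: 1274 g / 500,000 L = 2.549 mg/L = 2.55 ppm.

(b) Volume: 177,000 US gal × 3.785 L/gal = 669,945 L.
(b) Alkalinity to add: (134 − 72) = 62 mg/L as CaCO₃ × 669,945 L = 41,540 g as CaCO₃.
(b) Equivalents: 41,540 g ÷ 50 g/eq = 830.7 eq.
(b) Each mole of Na₂CO₃ supplies 2 eq, so 830.7 / 2 = 415.4 mol.
(b) Mass: 415.4 mol × 106 g/mol = 44,030 g.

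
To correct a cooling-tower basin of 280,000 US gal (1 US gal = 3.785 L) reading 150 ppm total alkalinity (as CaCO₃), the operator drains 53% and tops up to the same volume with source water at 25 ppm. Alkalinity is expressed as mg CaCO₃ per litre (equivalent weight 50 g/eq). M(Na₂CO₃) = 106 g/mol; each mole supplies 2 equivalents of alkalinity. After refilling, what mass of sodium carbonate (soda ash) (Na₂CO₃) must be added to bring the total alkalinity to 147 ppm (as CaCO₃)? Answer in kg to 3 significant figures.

Volume: 280,000 US gal × 3.785 L/gal = 1,059,800 L.
After draining 53% and refilling: 150 × 0.47 + 25 × 0.53 = 83.75 ppm.
Deficit to target: 147 − 83.75 = 63.25 mg/L.
As CaCO₃: 63.25 mg/L × 1,059,800 L = 67,030 g; ÷ 50 g/eq ÷ 2 = 670.3 mol Na₂CO₃.
Mass: 670.3 × 106 = 71,050 g.

71.1 kg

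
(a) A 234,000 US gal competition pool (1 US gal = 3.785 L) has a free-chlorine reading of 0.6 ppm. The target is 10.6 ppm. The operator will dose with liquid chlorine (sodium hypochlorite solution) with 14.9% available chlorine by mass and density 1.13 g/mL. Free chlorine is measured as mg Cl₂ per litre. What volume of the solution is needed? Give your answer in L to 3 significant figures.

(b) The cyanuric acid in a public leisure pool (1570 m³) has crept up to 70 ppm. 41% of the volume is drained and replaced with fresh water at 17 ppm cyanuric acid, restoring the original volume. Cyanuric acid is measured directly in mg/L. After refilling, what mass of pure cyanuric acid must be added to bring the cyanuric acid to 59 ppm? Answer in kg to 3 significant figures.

(a) Volume: 234,000 US gal × 3.785 L/gal = 885,690 L.
(a) Chlorine deficit: 10.6 − 0.6 = 10 ppm = 10 mg/L as Cl₂.
(a) Cl₂ equivalent needed: 10 mg/L × 885,690 L = 8,857,000 mg = 8857 g.
(a) Product at 14.9% available chlorine: 8857 / 0.149 = 59,440 g.
(a) Volume at density 1.13 g/mL: 59,440 g ÷ 1.13 g/mL = 52,600 mL.

(b) Volume: 1570 m³ = 1,570,000 L.
(b) After draining 41% and refilling: 70 × 0.59 + 17 × 0.41 = 48.27 ppm.
(b) Deficit to target: 59 − 48.27 = 10.73 mg/L.
(b) Mass: 10.73 mg/L × 1,570,000 L = 16,850 g cyanuric acid.

(a) 52.6 L; (b) 16.8 kg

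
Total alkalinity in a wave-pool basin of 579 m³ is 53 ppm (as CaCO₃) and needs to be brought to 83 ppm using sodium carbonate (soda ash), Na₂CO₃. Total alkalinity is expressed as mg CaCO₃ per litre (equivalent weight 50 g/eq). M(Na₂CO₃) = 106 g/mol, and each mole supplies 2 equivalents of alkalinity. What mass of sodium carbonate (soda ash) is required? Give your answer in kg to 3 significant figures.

18.4 kg

Volume: 579 m³ = 579,000 L.
Alkalinity to add: (83 − 53) = 30 mg/L as CaCO₃ × 579,000 L = 17,370 g as CaCO₃.
Equivalents: 17,370 g ÷ 50 g/eq = 347.4 eq.
Each mole of Na₂CO₃ supplies 2 eq, so 347.4 / 2 = 173.7 mol.
Mass: 173.7 mol × 106 g/mol = 18,410 g.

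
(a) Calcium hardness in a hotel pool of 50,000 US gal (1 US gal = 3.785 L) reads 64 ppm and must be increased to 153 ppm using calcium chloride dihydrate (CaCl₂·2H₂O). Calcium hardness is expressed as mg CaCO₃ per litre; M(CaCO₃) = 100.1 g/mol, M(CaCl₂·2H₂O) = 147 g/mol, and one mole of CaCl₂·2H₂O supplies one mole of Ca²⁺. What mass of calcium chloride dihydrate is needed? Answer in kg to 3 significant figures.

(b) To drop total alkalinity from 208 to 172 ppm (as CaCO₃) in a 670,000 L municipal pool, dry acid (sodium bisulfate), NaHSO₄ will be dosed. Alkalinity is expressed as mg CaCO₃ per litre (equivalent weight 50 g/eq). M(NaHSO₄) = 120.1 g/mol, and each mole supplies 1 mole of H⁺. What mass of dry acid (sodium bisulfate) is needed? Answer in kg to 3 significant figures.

(a) 24.7 kg; (b) 57.9 kg

(a) Volume: 50,000 US gal × 3.785 L/gal = 189,250 L.
(a) Hardness to add: (153 − 64) = 89 mg/L as CaCO₃ × 189,250 L = 16,840 g as CaCO₃.
(a) Moles of Ca²⁺ (1 mol Ca²⁺ ≡ 1 mol CaCO₃): 16,840 / 100.1 g/mol = 168.3 mol.
(a) Mass of CaCl₂·2H₂O: 168.3 × 147 = 24,730 g.

(b) Alkalinity to neutralize: (208 − 172) = 36 mg/L as CaCO₃ × 670,000 L = 24,120 g as CaCO₃.
(b) Equivalents of H⁺ required: 24,120 ÷ 50 g/eq = 482.4 eq = 482.4 mol NaHSO₄.
(b) Mass of NaHSO₄: 482.4 × 120.1 = 57,940 g.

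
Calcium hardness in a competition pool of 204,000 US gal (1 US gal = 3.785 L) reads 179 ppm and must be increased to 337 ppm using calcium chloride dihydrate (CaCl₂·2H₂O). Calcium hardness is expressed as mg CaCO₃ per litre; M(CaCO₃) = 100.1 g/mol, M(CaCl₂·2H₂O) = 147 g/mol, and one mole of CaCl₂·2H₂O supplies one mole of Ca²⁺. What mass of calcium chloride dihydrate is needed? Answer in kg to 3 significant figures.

179 kg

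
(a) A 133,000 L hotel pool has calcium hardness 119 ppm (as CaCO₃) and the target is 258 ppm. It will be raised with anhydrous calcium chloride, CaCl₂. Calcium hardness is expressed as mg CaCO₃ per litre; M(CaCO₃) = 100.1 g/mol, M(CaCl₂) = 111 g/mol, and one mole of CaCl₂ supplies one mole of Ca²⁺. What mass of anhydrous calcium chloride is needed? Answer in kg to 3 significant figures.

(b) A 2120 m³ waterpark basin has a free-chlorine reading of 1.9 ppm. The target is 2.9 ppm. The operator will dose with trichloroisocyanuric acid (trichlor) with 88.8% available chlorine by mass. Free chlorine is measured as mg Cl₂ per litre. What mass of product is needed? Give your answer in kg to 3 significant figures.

(a) 20.5 kg; (b) 2.39 kg

(a) Hardness to add: (258 − 119) = 139 mg/L as CaCO₃ × 133,000 L = 18,490 g as CaCO₃.
(a) Moles of Ca²⁺ (1 mol Ca²⁺ ≡ 1 mol CaCO₃): 18,490 / 100.1 g/mol = 184.7 mol.
(a) Mass of CaCl₂: 184.7 × 111 = 20,500 g.

(b) Volume: 2120 m³ = 2,120,000 L.
(b) Chlorine deficit: 2.9 − 1.9 = 1 ppm = 1 mg/L as Cl₂.
(b) Cl₂ equivalent needed: 1 mg/L × 2,120,000 L = 2,120,000 mg = 2120 g.
(b) Product at 88.8% available chlorine: 2120 / 0.888 = 2387 g.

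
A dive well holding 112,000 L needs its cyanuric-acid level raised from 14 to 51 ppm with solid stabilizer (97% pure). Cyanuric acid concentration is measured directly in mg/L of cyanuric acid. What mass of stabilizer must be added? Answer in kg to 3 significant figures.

CYA to add: (51 − 14) = 37 mg/L × 112,000 L = 4144 g cyanuric acid.
At 97% purity: 4144 / 0.97 = 4272 g product.

4.27 kg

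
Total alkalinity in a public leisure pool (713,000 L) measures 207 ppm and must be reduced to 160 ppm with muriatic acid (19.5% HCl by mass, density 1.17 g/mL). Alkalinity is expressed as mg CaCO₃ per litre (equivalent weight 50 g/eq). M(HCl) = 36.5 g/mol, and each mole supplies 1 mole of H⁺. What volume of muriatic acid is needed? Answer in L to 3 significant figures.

107 L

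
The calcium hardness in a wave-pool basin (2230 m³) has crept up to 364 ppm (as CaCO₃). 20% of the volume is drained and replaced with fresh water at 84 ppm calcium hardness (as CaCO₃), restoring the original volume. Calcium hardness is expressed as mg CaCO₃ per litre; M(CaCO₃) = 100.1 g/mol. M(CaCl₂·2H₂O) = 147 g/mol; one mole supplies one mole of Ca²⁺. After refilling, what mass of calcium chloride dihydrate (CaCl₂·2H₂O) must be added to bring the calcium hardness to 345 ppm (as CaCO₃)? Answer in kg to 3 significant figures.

121 kg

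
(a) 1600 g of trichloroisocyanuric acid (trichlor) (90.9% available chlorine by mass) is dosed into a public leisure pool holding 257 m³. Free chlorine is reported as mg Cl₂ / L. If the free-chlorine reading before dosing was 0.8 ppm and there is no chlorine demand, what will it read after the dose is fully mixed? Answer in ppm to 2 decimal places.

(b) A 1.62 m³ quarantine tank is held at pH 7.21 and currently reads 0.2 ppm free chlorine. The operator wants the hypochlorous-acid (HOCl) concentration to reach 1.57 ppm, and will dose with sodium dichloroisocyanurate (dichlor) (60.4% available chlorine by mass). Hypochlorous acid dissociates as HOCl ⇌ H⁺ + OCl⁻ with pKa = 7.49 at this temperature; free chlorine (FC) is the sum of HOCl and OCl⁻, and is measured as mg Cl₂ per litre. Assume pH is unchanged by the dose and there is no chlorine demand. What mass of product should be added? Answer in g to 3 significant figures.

(a) Volume: 257 m³ = 257,000 L.
(a) Available chlorine delivered: 1600 g × 0.909 = 1454 g as Cl₂.
(a) Concentration rise: 1454 g / 257,000 L = 5.659 mg/L = 5.66 ppm.
(a) Final FC: 0.8 + 5.66 = 6.46 ppm.

(b) Volume: 1.62 m³ = 1,620 L.
(b) [OCl⁻]/[HOCl] = 10^(pH − pKa) = 10^(7.21 − 7.49) = 0.5248; fraction as HOCl = 1/(1 + 0.5248) = 0.6558.
(b) Free chlorine required for 1.57 ppm HOCl: 1.57 / 0.6558 = 2.394 ppm.
(b) FC to add: 2.394 − 0.2 = 2.194 mg/L as Cl₂.
(b) Cl₂ equivalent: 2.194 mg/L × 1,620 L = 3.554 g.
(b) Product at 60.4% available Cl: 3.554 / 0.604 = 5.884 g.

(a) 6.46 ppm; (b) 5.88 g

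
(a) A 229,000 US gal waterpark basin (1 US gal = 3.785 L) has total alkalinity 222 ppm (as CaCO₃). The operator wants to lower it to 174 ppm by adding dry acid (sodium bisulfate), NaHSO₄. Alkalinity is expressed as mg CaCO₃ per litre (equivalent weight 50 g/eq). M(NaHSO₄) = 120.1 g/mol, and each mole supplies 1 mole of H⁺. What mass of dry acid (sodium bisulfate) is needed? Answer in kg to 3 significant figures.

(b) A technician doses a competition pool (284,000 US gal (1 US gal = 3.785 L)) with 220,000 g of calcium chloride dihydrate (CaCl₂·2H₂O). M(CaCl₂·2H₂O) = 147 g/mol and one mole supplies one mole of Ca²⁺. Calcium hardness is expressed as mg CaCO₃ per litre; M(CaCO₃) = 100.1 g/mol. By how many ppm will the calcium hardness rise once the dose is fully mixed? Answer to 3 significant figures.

(a) Volume: 229,000 US gal × 3.785 L/gal = 866,765 L.
(a) Alkalinity to neutralize: (222 − 174) = 48 mg/L as CaCO₃ × 866,765 L = 41,600 g as CaCO₃.
(a) Equivalents of H⁺ required: 41,600 ÷ 50 g/eq = 832.1 eq = 832.1 mol NaHSO₄.
(a) Mass of NaHSO₄: 832.1 × 120.1 = 99,930 g.

(b) Volume: 284,000 US gal × 3.785 L/gal = 1,074,940 L.
(b) Moles of Ca²⁺: 220,000 g ÷ 147 g/mol = 1497 mol.
(b) As CaCO₃: 1497 mol × 100.1 g/mol = 149,800 g.
(b) Rise: 149,800 g / 1,074,940 L × 1000 = 139.4 mg/L.

(a) 99.9 kg; (b) 139 ppm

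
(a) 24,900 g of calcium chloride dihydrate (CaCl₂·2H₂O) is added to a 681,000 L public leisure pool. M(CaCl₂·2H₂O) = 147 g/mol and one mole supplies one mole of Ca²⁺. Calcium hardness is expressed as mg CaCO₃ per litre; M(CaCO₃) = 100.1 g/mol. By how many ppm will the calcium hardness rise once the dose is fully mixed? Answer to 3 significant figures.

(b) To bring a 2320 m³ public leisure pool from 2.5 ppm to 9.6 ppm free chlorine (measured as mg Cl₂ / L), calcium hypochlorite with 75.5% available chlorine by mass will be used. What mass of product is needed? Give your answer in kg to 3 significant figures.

(a) Moles of Ca²⁺: 24,900 g ÷ 147 g/mol = 169.4 mol.
(a) As CaCO₃: 169.4 mol × 100.1 g/mol = 16,960 g.
(a) Rise: 16,960 g / 681,000 L × 1000 = 24.9 mg/L.

(b) Volume: 2320 m³ = 2,320,000 L.
(b) Chlorine deficit: 9.6 − 2.5 = 7.1 ppm = 7.1 mg/L as Cl₂.
(b) Cl₂ equivalent needed: 7.1 mg/L × 2,320,000 L = 16,470,000 mg = 16,470 g.
(b) Product at 75.5% available chlorine: 16,470 / 0.755 = 21,820 g.

(a) 24.9 ppm; (b) 21.8 kg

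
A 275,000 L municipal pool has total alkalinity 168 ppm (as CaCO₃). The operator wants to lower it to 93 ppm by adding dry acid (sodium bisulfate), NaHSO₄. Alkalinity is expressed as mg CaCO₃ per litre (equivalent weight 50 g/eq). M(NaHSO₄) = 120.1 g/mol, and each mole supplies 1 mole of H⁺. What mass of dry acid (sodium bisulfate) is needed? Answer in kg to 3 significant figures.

49.5 kg

Alkalinity to neutralize: (168 − 93) = 75 mg/L as CaCO₃ × 275,000 L = 20,620 g as CaCO₃.
Equivalents of H⁺ required: 20,620 ÷ 50 g/eq = 412.5 eq = 412.5 mol NaHSO₄.
Mass of NaHSO₄: 412.5 × 120.1 = 49,540 g.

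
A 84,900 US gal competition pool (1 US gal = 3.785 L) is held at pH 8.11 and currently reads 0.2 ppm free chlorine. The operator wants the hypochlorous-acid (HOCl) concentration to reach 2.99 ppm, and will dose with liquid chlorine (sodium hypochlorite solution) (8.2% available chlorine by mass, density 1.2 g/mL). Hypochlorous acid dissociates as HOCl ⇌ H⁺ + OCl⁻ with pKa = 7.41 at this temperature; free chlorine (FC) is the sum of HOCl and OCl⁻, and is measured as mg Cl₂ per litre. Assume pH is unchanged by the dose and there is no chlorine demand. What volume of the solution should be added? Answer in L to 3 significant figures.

Volume: 84,900 US gal × 3.785 L/gal = 321,346 L.
[OCl⁻]/[HOCl] = 10^(pH − pKa) = 10^(8.11 − 7.41) = 5.012; fraction as HOCl = 1/(1 + 5.012) = 0.1663.
Free chlorine required for 2.99 ppm HOCl: 2.99 / 0.1663 = 17.98 ppm.
FC to add: 17.98 − 0.2 = 17.78 mg/L as Cl₂.
Cl₂ equivalent: 17.78 mg/L × 321,346 L = 5712 g.
Product at 8.2% available Cl: 5712 / 0.082 = 69,660 g.
Volume: 69,660 g ÷ 1.2 g/mL = 58,050 mL.

58.0 L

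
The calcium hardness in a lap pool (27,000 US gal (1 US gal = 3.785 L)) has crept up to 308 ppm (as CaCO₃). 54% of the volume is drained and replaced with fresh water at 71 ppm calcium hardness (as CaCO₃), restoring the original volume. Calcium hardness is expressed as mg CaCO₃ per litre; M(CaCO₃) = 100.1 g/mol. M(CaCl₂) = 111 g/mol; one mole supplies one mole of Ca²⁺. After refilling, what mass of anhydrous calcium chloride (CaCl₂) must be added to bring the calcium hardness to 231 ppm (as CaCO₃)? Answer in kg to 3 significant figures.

Volume: 27,000 US gal × 3.785 L/gal = 102,195 L.
After draining 54% and refilling: 308 × 0.46 + 71 × 0.54 = 180.02 ppm.
Deficit to target: 231 − 180.02 = 50.98 mg/L.
As CaCO₃: 50.98 mg/L × 102,195 L = 5210 g; ÷ 100.1 = 52.05 mol Ca²⁺.
Mass: 52.05 × 111 = 5777 g.

5.78 kg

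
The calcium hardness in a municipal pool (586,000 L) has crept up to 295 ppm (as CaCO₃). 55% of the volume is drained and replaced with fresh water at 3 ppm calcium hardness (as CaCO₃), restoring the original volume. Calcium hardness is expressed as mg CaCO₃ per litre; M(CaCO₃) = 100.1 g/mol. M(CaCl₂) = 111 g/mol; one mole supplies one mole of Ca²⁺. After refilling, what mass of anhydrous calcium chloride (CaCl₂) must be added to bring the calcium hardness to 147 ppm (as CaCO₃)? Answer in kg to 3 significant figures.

After draining 55% and refilling: 295 × 0.45 + 3 × 0.55 = 134.4 ppm.
Deficit to target: 147 − 134.4 = 12.6 mg/L.
As CaCO₃: 12.6 mg/L × 586,000 L = 7384 g; ÷ 100.1 = 73.76 mol Ca²⁺.
Mass: 73.76 × 111 = 8188 g.

8.19 kg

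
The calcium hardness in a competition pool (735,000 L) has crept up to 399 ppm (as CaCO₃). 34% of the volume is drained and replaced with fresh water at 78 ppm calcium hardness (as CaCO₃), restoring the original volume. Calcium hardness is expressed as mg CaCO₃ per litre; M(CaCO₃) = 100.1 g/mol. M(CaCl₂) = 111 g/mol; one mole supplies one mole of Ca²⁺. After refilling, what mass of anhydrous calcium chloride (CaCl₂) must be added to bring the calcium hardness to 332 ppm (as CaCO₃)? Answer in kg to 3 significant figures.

After draining 34% and refilling: 399 × 0.66 + 78 × 0.34 = 289.86 ppm.
Deficit to target: 332 − 289.86 = 42.14 mg/L.
As CaCO₃: 42.14 mg/L × 735,000 L = 30,970 g; ÷ 100.1 = 309.4 mol Ca²⁺.
Mass: 309.4 × 111 = 34,350 g.

34.3 kg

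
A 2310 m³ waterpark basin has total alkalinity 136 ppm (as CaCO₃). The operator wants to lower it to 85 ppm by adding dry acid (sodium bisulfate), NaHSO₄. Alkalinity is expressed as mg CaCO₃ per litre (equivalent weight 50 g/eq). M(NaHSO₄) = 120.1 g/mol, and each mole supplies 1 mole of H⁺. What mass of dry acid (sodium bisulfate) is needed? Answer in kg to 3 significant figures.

283 kg

Volume: 2310 m³ = 2,310,000 L.
Alkalinity to neutralize: (136 − 85) = 51 mg/L as CaCO₃ × 2,310,000 L = 117,800 g as CaCO₃.
Equivalents of H⁺ required: 117,800 ÷ 50 g/eq = 2356 eq = 2356 mol NaHSO₄.
Mass of NaHSO₄: 2356 × 120.1 = 283,000 g.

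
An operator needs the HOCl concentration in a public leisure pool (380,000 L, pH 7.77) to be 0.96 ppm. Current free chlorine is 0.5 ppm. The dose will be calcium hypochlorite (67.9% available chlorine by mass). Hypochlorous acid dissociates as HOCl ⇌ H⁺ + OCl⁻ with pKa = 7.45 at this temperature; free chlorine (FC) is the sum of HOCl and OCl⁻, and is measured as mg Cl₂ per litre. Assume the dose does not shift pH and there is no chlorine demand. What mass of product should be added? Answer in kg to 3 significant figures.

1.38 kg

[OCl⁻]/[HOCl] = 10^(pH − pKa) = 10^(7.77 − 7.45) = 2.089; fraction as HOCl = 1/(1 + 2.089) = 0.3237.
Free chlorine required for 0.96 ppm HOCl: 0.96 / 0.3237 = 2.966 ppm.
FC to add: 2.966 − 0.5 = 2.466 mg/L as Cl₂.
Cl₂ equivalent: 2.466 mg/L × 380,000 L = 937 g.
Product at 67.9% available Cl: 937 / 0.679 = 1380 g.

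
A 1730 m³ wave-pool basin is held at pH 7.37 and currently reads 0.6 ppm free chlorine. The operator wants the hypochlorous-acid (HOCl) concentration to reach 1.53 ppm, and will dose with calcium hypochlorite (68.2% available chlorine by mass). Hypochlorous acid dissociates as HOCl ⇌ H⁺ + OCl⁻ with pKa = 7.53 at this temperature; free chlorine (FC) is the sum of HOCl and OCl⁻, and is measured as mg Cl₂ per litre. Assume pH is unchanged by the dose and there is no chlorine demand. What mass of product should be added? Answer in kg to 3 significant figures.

5.04 kg

Volume: 1730 m³ = 1,730,000 L.
[OCl⁻]/[HOCl] = 10^(pH − pKa) = 10^(7.37 − 7.53) = 0.6918; fraction as HOCl = 1/(1 + 0.6918) = 0.5911.
Free chlorine required for 1.53 ppm HOCl: 1.53 / 0.5911 = 2.589 ppm.
FC to add: 2.589 − 0.6 = 1.989 mg/L as Cl₂.
Cl₂ equivalent: 1.989 mg/L × 1,730,000 L = 3440 g.
Product at 68.2% available Cl: 3440 / 0.682 = 5044 g.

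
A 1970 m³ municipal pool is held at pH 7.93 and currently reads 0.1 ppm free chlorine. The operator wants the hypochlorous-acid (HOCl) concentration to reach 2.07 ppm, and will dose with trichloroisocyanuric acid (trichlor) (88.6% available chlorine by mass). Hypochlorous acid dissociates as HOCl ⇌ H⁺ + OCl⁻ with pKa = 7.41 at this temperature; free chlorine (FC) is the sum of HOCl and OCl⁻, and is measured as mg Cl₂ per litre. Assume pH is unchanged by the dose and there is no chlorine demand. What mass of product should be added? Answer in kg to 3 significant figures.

Volume: 1970 m³ = 1,970,000 L.
[OCl⁻]/[HOCl] = 10^(pH − pKa) = 10^(7.93 − 7.41) = 3.311; fraction as HOCl = 1/(1 + 3.311) = 0.2319.
Free chlorine required for 2.07 ppm HOCl: 2.07 / 0.2319 = 8.924 ppm.
FC to add: 8.924 − 0.1 = 8.824 mg/L as Cl₂.
Cl₂ equivalent: 8.824 mg/L × 1,970,000 L = 17,380 g.
Product at 88.6% available Cl: 17,380 / 0.886 = 19,620 g.

19.6 kg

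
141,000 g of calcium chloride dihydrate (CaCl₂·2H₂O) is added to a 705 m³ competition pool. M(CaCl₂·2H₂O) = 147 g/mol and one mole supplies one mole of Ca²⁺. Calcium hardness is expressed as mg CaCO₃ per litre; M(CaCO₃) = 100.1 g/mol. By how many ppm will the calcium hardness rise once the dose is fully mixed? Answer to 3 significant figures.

136 ppm

Volume: 705 m³ = 705,000 L.
Moles of Ca²⁺: 141,000 g ÷ 147 g/mol = 959.2 mol.
As CaCO₃: 959.2 mol × 100.1 g/mol = 96,010 g.
Rise: 96,010 g / 705,000 L × 1000 = 136.2 mg/L.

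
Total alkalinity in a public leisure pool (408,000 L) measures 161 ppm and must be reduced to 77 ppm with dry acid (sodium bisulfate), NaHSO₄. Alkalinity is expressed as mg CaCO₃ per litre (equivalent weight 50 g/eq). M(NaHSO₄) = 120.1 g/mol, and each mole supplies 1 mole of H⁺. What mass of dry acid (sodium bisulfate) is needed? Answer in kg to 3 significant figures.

82.3 kg

Alkalinity to neutralize: (161 − 77) = 84 mg/L as CaCO₃ × 408,000 L = 34,270 g as CaCO₃.
Equivalents of H⁺ required: 34,270 ÷ 50 g/eq = 685.4 eq = 685.4 mol NaHSO₄.
Mass of NaHSO₄: 685.4 × 120.1 = 82,320 g.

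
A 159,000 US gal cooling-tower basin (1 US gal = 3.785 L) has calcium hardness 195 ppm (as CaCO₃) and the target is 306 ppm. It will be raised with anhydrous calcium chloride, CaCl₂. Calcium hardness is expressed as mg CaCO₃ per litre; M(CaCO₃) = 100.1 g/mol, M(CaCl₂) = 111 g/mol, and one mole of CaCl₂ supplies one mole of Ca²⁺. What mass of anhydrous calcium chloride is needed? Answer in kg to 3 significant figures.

Volume: 159,000 US gal × 3.785 L/gal = 601,815 L.
Hardness to add: (306 − 195) = 111 mg/L as CaCO₃ × 601,815 L = 66,800 g as CaCO₃.
Moles of Ca²⁺ (1 mol Ca²⁺ ≡ 1 mol CaCO₃): 66,800 / 100.1 g/mol = 667.3 mol.
Mass of CaCl₂: 667.3 × 111 = 74,080 g.

74.1 kg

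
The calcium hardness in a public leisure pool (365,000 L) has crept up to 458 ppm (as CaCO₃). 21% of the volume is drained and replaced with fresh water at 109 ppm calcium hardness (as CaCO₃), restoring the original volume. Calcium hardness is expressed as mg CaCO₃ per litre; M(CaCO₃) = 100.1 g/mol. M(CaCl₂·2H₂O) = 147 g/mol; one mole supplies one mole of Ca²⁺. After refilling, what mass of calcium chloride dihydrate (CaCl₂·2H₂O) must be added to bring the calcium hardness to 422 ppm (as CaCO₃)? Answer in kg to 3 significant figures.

20.0 kg

After draining 21% and refilling: 458 × 0.79 + 109 × 0.21 = 384.71 ppm.
Deficit to target: 422 − 384.71 = 37.29 mg/L.
As CaCO₃: 37.29 mg/L × 365,000 L = 13,610 g; ÷ 100.1 = 136 mol Ca²⁺.
Mass: 136 × 147 = 19,990 g.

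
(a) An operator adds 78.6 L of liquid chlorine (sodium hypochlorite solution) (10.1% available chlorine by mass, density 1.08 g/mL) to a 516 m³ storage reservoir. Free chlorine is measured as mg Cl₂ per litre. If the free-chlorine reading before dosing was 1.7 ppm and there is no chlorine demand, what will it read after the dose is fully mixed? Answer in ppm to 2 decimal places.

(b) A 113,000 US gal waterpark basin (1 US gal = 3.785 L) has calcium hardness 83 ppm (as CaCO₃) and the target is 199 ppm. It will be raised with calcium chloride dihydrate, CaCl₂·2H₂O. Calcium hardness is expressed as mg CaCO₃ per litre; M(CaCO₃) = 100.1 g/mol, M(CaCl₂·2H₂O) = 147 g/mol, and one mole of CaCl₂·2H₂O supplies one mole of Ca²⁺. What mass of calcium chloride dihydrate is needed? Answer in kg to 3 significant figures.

(a) 18.32 ppm; (b) 72.9 kg

(a) Volume: 516 m³ = 516,000 L.
(a) Mass of solution: 78.6 L × 1000 mL/L × 1.08 g/mL = 84,890 g.
(a) Available chlorine delivered: 84,890 g × 0.101 = 8574 g as Cl₂.
(a) Concentration rise: 8574 g / 516,000 L = 16.62 mg/L = 16.62 ppm.
(a) Final FC: 1.7 + 16.62 = 18.32 ppm.

(b) Volume: 113,000 US gal × 3.785 L/gal = 427,705 L.
(b) Hardness to add: (199 − 83) = 116 mg/L as CaCO₃ × 427,705 L = 49,610 g as CaCO₃.
(b) Moles of Ca²⁺ (1 mol Ca²⁺ ≡ 1 mol CaCO₃): 49,610 / 100.1 g/mol = 495.6 mol.
(b) Mass of CaCl₂·2H₂O: 495.6 × 147 = 72,860 g.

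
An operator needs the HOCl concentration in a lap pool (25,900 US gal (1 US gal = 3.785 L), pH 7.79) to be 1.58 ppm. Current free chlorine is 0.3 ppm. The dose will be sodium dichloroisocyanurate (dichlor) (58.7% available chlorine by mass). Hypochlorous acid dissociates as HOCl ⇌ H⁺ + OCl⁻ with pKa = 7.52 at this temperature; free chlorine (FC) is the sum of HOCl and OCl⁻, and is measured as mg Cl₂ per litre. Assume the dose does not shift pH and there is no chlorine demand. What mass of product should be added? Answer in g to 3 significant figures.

705 g

Volume: 25,900 US gal × 3.785 L/gal = 98,032 L.
[OCl⁻]/[HOCl] = 10^(pH − pKa) = 10^(7.79 − 7.52) = 1.862; fraction as HOCl = 1/(1 + 1.862) = 0.3494.
Free chlorine required for 1.58 ppm HOCl: 1.58 / 0.3494 = 4.522 ppm.
FC to add: 4.522 − 0.3 = 4.222 mg/L as Cl₂.
Cl₂ equivalent: 4.222 mg/L × 98,032 L = 413.9 g.
Product at 58.7% available Cl: 413.9 / 0.587 = 705.1 g.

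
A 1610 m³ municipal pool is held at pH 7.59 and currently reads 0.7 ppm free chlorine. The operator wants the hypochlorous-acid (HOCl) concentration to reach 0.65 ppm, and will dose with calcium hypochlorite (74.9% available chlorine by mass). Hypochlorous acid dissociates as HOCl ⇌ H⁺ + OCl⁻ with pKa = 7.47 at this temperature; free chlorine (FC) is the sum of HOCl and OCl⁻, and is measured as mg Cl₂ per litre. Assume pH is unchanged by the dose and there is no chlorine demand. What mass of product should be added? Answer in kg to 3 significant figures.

Volume: 1610 m³ = 1,610,000 L.
[OCl⁻]/[HOCl] = 10^(pH − pKa) = 10^(7.59 − 7.47) = 1.318; fraction as HOCl = 1/(1 + 1.318) = 0.4314.
Free chlorine required for 0.65 ppm HOCl: 0.65 / 0.4314 = 1.507 ppm.
FC to add: 1.507 − 0.7 = 0.8069 mg/L as Cl₂.
Cl₂ equivalent: 0.8069 mg/L × 1,610,000 L = 1299 g.
Product at 74.9% available Cl: 1299 / 0.749 = 1734 g.

1.73 kg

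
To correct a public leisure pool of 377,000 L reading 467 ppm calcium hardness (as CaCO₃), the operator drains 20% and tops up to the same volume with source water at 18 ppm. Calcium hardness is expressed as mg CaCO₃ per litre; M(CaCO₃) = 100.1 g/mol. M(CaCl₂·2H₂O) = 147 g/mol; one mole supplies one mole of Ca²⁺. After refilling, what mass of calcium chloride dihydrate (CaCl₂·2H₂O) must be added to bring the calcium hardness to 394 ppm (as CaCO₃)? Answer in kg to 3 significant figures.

After draining 20% and refilling: 467 × 0.80 + 18 × 0.20 = 377.2 ppm.
Deficit to target: 394 − 377.2 = 16.8 mg/L.
As CaCO₃: 16.8 mg/L × 377,000 L = 6334 g; ÷ 100.1 = 63.27 mol Ca²⁺.
Mass: 63.27 × 147 = 9301 g.

9.30 kg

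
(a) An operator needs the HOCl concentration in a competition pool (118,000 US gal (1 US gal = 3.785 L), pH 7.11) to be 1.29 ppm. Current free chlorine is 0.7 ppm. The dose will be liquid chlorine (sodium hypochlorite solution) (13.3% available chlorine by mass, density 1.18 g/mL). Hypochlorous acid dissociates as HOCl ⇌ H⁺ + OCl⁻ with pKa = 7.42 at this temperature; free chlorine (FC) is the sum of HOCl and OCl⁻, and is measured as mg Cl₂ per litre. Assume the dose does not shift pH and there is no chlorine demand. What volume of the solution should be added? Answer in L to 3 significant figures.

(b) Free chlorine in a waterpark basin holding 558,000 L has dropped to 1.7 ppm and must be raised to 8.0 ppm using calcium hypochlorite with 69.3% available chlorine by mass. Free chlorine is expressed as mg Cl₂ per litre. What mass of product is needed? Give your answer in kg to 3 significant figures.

(a) Volume: 118,000 US gal × 3.785 L/gal = 446,630 L.
(a) [OCl⁻]/[HOCl] = 10^(pH − pKa) = 10^(7.11 − 7.42) = 0.4898; fraction as HOCl = 1/(1 + 0.4898) = 0.6712.
(a) Free chlorine required for 1.29 ppm HOCl: 1.29 / 0.6712 = 1.922 ppm.
(a) FC to add: 1.922 − 0.7 = 1.222 mg/L as Cl₂.
(a) Cl₂ equivalent: 1.222 mg/L × 446,630 L = 545.7 g.
(a) Product at 13.3% available Cl: 545.7 / 0.133 = 4103 g.
(a) Volume: 4103 g ÷ 1.18 g/mL = 3477 mL.

(b) Chlorine deficit: 8.0 − 1.7 = 6.3 ppm = 6.3 mg/L as Cl₂.
(b) Cl₂ equivalent needed: 6.3 mg/L × 558,000 L = 3,515,000 mg = 3515 g.
(b) Product at 69.3% available chlorine: 3515 / 0.693 = 5073 g.

(a) 3.48 L; (b) 5.07 kg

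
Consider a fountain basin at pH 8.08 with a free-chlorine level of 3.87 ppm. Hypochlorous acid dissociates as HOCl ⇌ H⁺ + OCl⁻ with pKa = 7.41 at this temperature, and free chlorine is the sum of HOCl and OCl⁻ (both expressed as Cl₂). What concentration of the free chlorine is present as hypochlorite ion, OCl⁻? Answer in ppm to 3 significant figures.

3.19 ppm

[OCl⁻]/[HOCl] = 10^(pH − pKa) = 10^(8.08 − 7.41) = 10^0.67 = 4.677.
Fraction as HOCl = 1 / (1 + 4.677) = 0.1761.
OCl⁻ = (1 − 0.1761) × 3.87 ppm = 3.188 ppm.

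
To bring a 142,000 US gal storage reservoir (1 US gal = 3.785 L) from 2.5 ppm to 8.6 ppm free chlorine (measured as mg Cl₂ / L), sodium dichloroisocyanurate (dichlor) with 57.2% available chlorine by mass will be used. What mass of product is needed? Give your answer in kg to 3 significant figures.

Volume: 142,000 US gal × 3.785 L/gal = 537,470 L.
Chlorine deficit: 8.6 − 2.5 = 6.1 ppm = 6.1 mg/L as Cl₂.
Cl₂ equivalent needed: 6.1 mg/L × 537,470 L = 3,279,000 mg = 3279 g.
Product at 57.2% available chlorine: 3279 / 0.572 = 5732 g.

5.73 kg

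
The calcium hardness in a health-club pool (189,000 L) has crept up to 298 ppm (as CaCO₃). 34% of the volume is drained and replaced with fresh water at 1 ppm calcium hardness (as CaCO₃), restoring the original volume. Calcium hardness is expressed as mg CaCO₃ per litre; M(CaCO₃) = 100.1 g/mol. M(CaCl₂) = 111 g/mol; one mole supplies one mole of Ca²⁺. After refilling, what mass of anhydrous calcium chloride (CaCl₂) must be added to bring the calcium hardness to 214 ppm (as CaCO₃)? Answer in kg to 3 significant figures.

After draining 34% and refilling: 298 × 0.66 + 1 × 0.34 = 197.02 ppm.
Deficit to target: 214 − 197.02 = 16.98 mg/L.
As CaCO₃: 16.98 mg/L × 189,000 L = 3209 g; ÷ 100.1 = 32.06 mol Ca²⁺.
Mass: 32.06 × 111 = 3559 g.

3.56 kg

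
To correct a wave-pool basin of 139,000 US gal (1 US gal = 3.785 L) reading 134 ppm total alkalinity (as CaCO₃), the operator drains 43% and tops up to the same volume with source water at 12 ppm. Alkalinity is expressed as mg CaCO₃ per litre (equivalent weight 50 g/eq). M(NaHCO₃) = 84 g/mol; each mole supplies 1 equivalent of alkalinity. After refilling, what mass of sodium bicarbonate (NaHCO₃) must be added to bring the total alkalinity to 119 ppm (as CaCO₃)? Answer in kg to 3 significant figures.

33.1 kg

Volume: 139,000 US gal × 3.785 L/gal = 526,115 L.
After draining 43% and refilling: 134 × 0.57 + 12 × 0.43 = 81.54 ppm.
Deficit to target: 119 − 81.54 = 37.46 mg/L.
As CaCO₃: 37.46 mg/L × 526,115 L = 19,710 g; ÷ 50 g/eq ÷ 1 = 394.2 mol NaHCO₃.
Mass: 394.2 × 84 = 33,110 g.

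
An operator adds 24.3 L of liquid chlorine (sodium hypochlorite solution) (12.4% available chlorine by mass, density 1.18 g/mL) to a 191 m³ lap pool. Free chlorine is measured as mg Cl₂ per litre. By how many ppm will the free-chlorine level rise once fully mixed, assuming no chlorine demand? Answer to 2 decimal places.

Volume: 191 m³ = 191,000 L.
Mass of solution: 24.3 L × 1000 mL/L × 1.18 g/mL = 28,670 g.
Available chlorine delivered: 28,670 g × 0.124 = 3556 g as Cl₂.
Concentration rise: 3556 g / 191,000 L = 18.62 mg/L = 18.62 ppm.

18.62 ppm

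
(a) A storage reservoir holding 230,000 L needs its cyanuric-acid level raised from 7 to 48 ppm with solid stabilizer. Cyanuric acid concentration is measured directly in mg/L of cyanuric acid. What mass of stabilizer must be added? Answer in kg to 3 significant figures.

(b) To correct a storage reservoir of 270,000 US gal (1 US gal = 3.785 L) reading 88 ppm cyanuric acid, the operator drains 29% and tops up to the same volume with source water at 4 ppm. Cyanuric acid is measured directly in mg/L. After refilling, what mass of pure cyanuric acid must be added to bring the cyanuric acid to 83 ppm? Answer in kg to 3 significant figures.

(a) CYA to add: (48 − 7) = 41 mg/L × 230,000 L = 9430 g cyanuric acid.

(b) Volume: 270,000 US gal × 3.785 L/gal = 1,021,950 L.
(b) After draining 29% and refilling: 88 × 0.71 + 4 × 0.29 = 63.64 ppm.
(b) Deficit to target: 83 − 63.64 = 19.36 mg/L.
(b) Mass: 19.36 mg/L × 1,021,950 L = 19,780 g cyanuric acid.

(a) 9.43 kg; (b) 19.8 kg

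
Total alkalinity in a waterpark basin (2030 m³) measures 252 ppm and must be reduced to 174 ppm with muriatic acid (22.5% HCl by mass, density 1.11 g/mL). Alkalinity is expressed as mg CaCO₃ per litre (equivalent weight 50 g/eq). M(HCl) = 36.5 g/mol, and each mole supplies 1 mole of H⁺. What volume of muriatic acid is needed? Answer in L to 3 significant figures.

Volume: 2030 m³ = 2,030,000 L.
Alkalinity to neutralize: (252 − 174) = 78 mg/L as CaCO₃ × 2,030,000 L = 158,300 g as CaCO₃.
Equivalents of H⁺ required: 158,300 ÷ 50 g/eq = 3167 eq = 3167 mol HCl.
Mass of HCl: 3167 × 36.5 = 115,600 g.
Mass of 22.5% solution: 115,600 / 0.225 = 513,700 g.
Volume: 513,700 g ÷ 1.11 g/mL = 462,800 mL.

463 L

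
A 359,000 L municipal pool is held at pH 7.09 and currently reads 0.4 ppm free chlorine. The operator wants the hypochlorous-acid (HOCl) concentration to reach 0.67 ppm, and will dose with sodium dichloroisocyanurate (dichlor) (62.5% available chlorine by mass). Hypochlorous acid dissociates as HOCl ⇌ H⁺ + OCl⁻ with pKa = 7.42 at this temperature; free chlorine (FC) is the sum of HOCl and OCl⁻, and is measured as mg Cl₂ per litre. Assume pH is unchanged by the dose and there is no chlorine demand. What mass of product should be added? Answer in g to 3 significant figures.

335 g

[OCl⁻]/[HOCl] = 10^(pH − pKa) = 10^(7.09 − 7.42) = 0.4677; fraction as HOCl = 1/(1 + 0.4677) = 0.6813.
Free chlorine required for 0.67 ppm HOCl: 0.67 / 0.6813 = 0.9834 ppm.
FC to add: 0.9834 − 0.4 = 0.5834 mg/L as Cl₂.
Cl₂ equivalent: 0.5834 mg/L × 359,000 L = 209.4 g.
Product at 62.5% available Cl: 209.4 / 0.625 = 335.1 g.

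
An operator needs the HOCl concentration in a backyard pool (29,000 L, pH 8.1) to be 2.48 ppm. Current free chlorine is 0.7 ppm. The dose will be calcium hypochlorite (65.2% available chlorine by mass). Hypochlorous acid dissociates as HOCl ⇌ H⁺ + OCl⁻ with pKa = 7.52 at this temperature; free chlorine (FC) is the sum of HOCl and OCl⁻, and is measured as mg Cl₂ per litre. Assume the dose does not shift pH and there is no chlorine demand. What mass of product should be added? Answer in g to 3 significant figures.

[OCl⁻]/[HOCl] = 10^(pH − pKa) = 10^(8.1 − 7.52) = 3.802; fraction as HOCl = 1/(1 + 3.802) = 0.2083.
Free chlorine required for 2.48 ppm HOCl: 2.48 / 0.2083 = 11.91 ppm.
FC to add: 11.91 − 0.7 = 11.21 mg/L as Cl₂.
Cl₂ equivalent: 11.21 mg/L × 29,000 L = 325.1 g.
Product at 65.2% available Cl: 325.1 / 0.652 = 498.5 g.

499 g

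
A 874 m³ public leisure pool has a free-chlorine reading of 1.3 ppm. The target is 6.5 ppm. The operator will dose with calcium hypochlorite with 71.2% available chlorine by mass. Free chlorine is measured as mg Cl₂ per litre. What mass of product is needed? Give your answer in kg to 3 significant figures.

Volume: 874 m³ = 874,000 L.
Chlorine deficit: 6.5 − 1.3 = 5.2 ppm = 5.2 mg/L as Cl₂.
Cl₂ equivalent needed: 5.2 mg/L × 874,000 L = 4,545,000 mg = 4545 g.
Product at 71.2% available chlorine: 4545 / 0.712 = 6383 g.

6.38 kg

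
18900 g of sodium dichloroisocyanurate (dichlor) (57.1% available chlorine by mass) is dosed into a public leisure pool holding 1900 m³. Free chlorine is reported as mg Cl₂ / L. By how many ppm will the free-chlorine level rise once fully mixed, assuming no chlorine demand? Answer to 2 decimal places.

Volume: 1900 m³ = 1,900,000 L.
Available chlorine delivered: 18,900 g × 0.571 = 10,790 g as Cl₂.
Concentration rise: 10,790 g / 1,900,000 L = 5.68 mg/L = 5.68 ppm.

5.68 ppm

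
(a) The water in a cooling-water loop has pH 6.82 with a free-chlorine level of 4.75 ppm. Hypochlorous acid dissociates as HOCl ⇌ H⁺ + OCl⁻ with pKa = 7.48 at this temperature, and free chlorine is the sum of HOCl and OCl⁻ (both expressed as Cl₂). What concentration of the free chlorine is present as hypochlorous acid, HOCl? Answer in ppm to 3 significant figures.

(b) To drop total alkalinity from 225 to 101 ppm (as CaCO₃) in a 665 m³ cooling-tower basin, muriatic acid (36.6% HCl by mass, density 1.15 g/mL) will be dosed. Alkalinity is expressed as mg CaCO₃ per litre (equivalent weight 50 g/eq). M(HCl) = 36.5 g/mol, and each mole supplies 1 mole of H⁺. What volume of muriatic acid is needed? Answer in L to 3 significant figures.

(a) 3.90 ppm; (b) 143 L

(a) [OCl⁻]/[HOCl] = 10^(pH − pKa) = 10^(6.82 − 7.48) = 10^-0.66 = 0.2188.
(a) Fraction as HOCl = 1 / (1 + 0.2188) = 0.8205.
(a) HOCl = 0.8205 × 4.75 ppm = 3.897 ppm.

(b) Volume: 665 m³ = 665,000 L.
(b) Alkalinity to neutralize: (225 − 101) = 124 mg/L as CaCO₃ × 665,000 L = 82,460 g as CaCO₃.
(b) Equivalents of H⁺ required: 82,460 ÷ 50 g/eq = 1649 eq = 1649 mol HCl.
(b) Mass of HCl: 1649 × 36.5 = 60,200 g.
(b) Mass of 36.6% solution: 60,200 / 0.366 = 164,500 g.
(b) Volume: 164,500 g ÷ 1.15 g/mL = 143,000 mL.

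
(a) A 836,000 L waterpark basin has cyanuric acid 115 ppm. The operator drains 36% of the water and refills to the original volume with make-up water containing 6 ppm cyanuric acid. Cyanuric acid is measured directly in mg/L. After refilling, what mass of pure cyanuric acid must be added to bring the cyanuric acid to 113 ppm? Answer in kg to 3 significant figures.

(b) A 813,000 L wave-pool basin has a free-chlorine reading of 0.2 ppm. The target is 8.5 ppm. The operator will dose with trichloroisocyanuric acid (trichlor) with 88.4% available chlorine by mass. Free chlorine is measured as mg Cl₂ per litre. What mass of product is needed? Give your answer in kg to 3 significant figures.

(a) 31.1 kg; (b) 7.63 kg

(a) After draining 36% and refilling: 115 × 0.64 + 6 × 0.36 = 75.76 ppm.
(a) Deficit to target: 113 − 75.76 = 37.24 mg/L.
(a) Mass: 37.24 mg/L × 836,000 L = 31,130 g cyanuric acid.

(b) Chlorine deficit: 8.5 − 0.2 = 8.3 ppm = 8.3 mg/L as Cl₂.
(b) Cl₂ equivalent needed: 8.3 mg/L × 813,000 L = 6,748,000 mg = 6748 g.
(b) Product at 88.4% available chlorine: 6748 / 0.884 = 7633 g.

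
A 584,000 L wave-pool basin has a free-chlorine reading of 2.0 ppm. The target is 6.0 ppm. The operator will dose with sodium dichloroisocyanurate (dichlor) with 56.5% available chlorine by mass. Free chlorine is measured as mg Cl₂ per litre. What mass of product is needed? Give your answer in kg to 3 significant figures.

Chlorine deficit: 6.0 − 2.0 = 4 ppm = 4 mg/L as Cl₂.
Cl₂ equivalent needed: 4 mg/L × 584,000 L = 2,336,000 mg = 2336 g.
Product at 56.5% available chlorine: 2336 / 0.565 = 4135 g.

4.13 kg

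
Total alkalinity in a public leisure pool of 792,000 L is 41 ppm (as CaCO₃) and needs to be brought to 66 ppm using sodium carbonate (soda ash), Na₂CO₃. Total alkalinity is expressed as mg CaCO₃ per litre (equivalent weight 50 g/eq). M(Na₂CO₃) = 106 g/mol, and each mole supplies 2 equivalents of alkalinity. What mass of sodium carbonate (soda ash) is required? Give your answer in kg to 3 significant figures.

21.0 kg

Alkalinity to add: (66 − 41) = 25 mg/L as CaCO₃ × 792,000 L = 19,800 g as CaCO₃.
Equivalents: 19,800 g ÷ 50 g/eq = 396 eq.
Each mole of Na₂CO₃ supplies 2 eq, so 396 / 2 = 198 mol.
Mass: 198 mol × 106 g/mol = 20,990 g.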